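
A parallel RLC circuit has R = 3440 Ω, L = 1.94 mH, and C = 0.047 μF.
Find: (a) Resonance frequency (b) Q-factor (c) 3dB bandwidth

Step 1 — Resonance: ω₀ = 1/√(LC) = 1/√(0.00194·4.7e-08) = 1.047e+05 rad/s.
Step 2 — f₀ = ω₀/(2π) = 1.667e+04 Hz.
Step 3 — Parallel Q: Q = R/(ω₀L) = 3440/(1.047e+05·0.00194) = 16.93.
Step 4 — Bandwidth: Δω = ω₀/Q = 6185 rad/s; BW = Δω/(2π) = 984.4 Hz.

(a) f₀ = 1.667e+04 Hz  (b) Q = 16.93  (c) BW = 984.4 Hz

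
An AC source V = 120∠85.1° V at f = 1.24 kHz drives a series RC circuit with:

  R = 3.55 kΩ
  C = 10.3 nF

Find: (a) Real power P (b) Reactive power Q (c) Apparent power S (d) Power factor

Step 1 — Angular frequency: ω = 2π·f = 2π·1240 = 7791 rad/s.
Step 2 — Component impedances:
  R: Z = R = 3550 Ω
  C: Z = 1/(jωC) = -j/(ω·C) = 0 - j1.246e+04 Ω
Step 3 — Series combination: Z_total = R + C = 3550 - j1.246e+04 Ω = 1.296e+04∠-74.1° Ω.
Step 4 — Source phasor: V = 120∠85.1° V = 10.25 + j119.6 V.
Step 5 — Current: I = V / Z = -0.008658 + j0.003289 A = 0.009261∠159.2° A.
Step 6 — Complex power: S = V·I* = 0.3045 - j1.069 VA.
Step 7 — Real power: P = Re(S) = 0.3045 W.
Step 8 — Reactive power: Q = Im(S) = -1.069 VAR.
Step 9 — Apparent power: |S| = 1.111 VA.
Step 10 — Power factor: PF = P/|S| = 0.274 (leading).

(a) P = 0.3045 W  (b) Q = -1.069 VAR  (c) S = 1.111 VA  (d) PF = 0.274 (leading)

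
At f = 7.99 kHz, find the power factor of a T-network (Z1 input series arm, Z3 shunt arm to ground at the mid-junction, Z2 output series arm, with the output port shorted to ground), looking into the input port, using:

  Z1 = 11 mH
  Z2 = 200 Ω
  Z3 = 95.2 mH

Step 1 — Angular frequency: ω = 2π·f = 2π·7990 = 5.02e+04 rad/s.
Step 2 — Component impedances:
  Z1: Z = jωL = j·5.02e+04·0.011 = 0 + j552.2 Ω
  Z2: Z = R = 200 Ω
  Z3: Z = jωL = j·5.02e+04·0.0952 = 0 + j4779 Ω
Step 3 — With the output port shorted to ground, the output series arm Z2 runs from the junction to ground; the shunt arm Z3 also runs from the junction to ground. They appear in parallel: Z3 || Z2 = 199.7 + j8.355 Ω.
Step 4 — Series with input arm Z1: Z_in = Z1 + (Z3 || Z2) = 199.7 + j560.6 Ω = 595.1∠70.4° Ω.
Step 5 — Power factor: PF = cos(φ) = Re(Z)/|Z| = 199.65/595.08 = 0.3355.
Step 6 — Type: Im(Z) = 560.6 ⇒ lagging (phase φ = 70.4°).

PF = 0.3355 (lagging, φ = 70.4°)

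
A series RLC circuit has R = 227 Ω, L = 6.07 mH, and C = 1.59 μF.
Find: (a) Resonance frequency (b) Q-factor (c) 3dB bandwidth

Step 1 — Resonance: ω₀ = 1/√(LC) = 1/√(0.00607·1.59e-06) = 1.018e+04 rad/s.
Step 2 — f₀ = ω₀/(2π) = 1620 Hz.
Step 3 — Series Q: Q = ω₀L/R = 1.018e+04·0.00607/227 = 0.2722.
Step 4 — Bandwidth: Δω = ω₀/Q = 3.74e+04 rad/s; BW = Δω/(2π) = 5952 Hz.

(a) f₀ = 1620 Hz  (b) Q = 0.2722  (c) BW = 5952 Hz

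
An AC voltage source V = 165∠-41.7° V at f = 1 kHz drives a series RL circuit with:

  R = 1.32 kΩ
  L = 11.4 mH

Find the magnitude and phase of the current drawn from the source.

Step 1 — Angular frequency: ω = 2π·f = 2π·1000 = 6283 rad/s.
Step 2 — Component impedances:
  R: Z = R = 1320 Ω
  L: Z = jωL = j·6283·0.0114 = 0 + j71.63 Ω
Step 3 — Series combination: Z_total = R + L = 1320 + j71.63 Ω = 1322∠3.1° Ω.
Step 4 — Source phasor: V = 165∠-41.7° V = 123.2 - j109.8 V.
Step 5 — Ohm's law: I = V / Z_total = (123.2 - j109.8) / (1320 + j71.63) = 0.08856 - j0.08796 A.
Step 6 — Convert to polar: |I| = 0.1248 A, ∠I = -44.8°.

I = 0.1248∠-44.8° A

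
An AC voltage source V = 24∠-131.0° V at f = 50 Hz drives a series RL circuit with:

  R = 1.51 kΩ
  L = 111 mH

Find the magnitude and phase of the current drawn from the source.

Step 1 — Angular frequency: ω = 2π·f = 2π·50 = 314.2 rad/s.
Step 2 — Component impedances:
  R: Z = R = 1510 Ω
  L: Z = jωL = j·314.2·0.111 = 0 + j34.87 Ω
Step 3 — Series combination: Z_total = R + L = 1510 + j34.87 Ω = 1510∠1.3° Ω.
Step 4 — Source phasor: V = 24∠-131.0° V = -15.75 - j18.11 V.
Step 5 — Ohm's law: I = V / Z_total = (-15.75 - j18.11) / (1510 + j34.87) = -0.0107 - j0.01175 A.
Step 6 — Convert to polar: |I| = 0.01589 A, ∠I = -132.3°.

I = 0.01589∠-132.3° A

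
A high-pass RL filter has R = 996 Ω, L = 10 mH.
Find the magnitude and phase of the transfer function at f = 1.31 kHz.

Step 1 — Angular frequency: ω = 2π·1310 = 8231 rad/s.
Step 2 — Transfer function: H(jω) = jωL/(R + jωL).
Step 3 — Numerator jωL = j·82.31; denominator R + jωL = 996 + j82.31.
Step 4 — H = 0.006783 + j0.08208.
Step 5 — Magnitude: |H| = 0.08236 (-21.7 dB); phase: φ = 85.3°.

|H| = 0.08236 (-21.7 dB), φ = 85.3°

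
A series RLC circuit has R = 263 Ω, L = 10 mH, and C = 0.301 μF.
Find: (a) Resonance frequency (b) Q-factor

Step 1 — Resonance condition Im(Z)=0 gives ω₀ = 1/√(LC).
Step 2 — ω₀ = 1/√(0.01·3.01e-07) = 1.823e+04 rad/s.
Step 3 — f₀ = ω₀/(2π) = 2901 Hz.
Step 4 — Series Q: Q = ω₀L/R = 1.823e+04·0.01/263 = 0.693.

(a) f₀ = 2901 Hz  (b) Q = 0.693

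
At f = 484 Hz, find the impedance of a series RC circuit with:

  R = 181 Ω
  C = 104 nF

Step 1 — Angular frequency: ω = 2π·f = 2π·484 = 3041 rad/s.
Step 2 — Component impedances:
  R: Z = R = 181 Ω
  C: Z = 1/(jωC) = -j/(ω·C) = 0 - j3162 Ω
Step 3 — Series combination: Z_total = R + C = 181 - j3162 Ω = 3167∠-86.7° Ω.

Z = 181 - j3162 Ω = 3167∠-86.7° Ω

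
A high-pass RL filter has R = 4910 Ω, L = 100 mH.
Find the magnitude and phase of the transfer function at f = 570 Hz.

Step 1 — Angular frequency: ω = 2π·570 = 3581 rad/s.
Step 2 — Transfer function: H(jω) = jωL/(R + jωL).
Step 3 — Numerator jωL = j·358.1; denominator R + jωL = 4910 + j358.1.
Step 4 — H = 0.005292 + j0.07256.
Step 5 — Magnitude: |H| = 0.07275 (-22.8 dB); phase: φ = 85.8°.

|H| = 0.07275 (-22.8 dB), φ = 85.8°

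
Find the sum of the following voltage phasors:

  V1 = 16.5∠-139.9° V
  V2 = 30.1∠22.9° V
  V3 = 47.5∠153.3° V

Step 1 — Convert each phasor to rectangular form:
  V1 = 16.5·(cos(-139.9°) + j·sin(-139.9°)) = -12.62 - j10.63 V
  V2 = 30.1·(cos(22.9°) + j·sin(22.9°)) = 27.73 + j11.71 V
  V3 = 47.5·(cos(153.3°) + j·sin(153.3°)) = -42.44 + j21.34 V
Step 2 — Sum components: V_total = -27.33 + j22.43 V.
Step 3 — Convert to polar: |V_total| = 35.35 V, ∠V_total = 140.6°.

V_total = 35.35∠140.6° V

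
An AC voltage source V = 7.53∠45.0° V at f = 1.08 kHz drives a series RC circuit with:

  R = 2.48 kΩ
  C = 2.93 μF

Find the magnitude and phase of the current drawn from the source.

Step 1 — Angular frequency: ω = 2π·f = 2π·1080 = 6786 rad/s.
Step 2 — Component impedances:
  R: Z = R = 2480 Ω
  C: Z = 1/(jωC) = -j/(ω·C) = 0 - j50.3 Ω
Step 3 — Series combination: Z_total = R + C = 2480 - j50.3 Ω = 2481∠-1.2° Ω.
Step 4 — Source phasor: V = 7.53∠45.0° V = 5.325 + j5.325 V.
Step 5 — Ohm's law: I = V / Z_total = (5.325 + j5.325) / (2480 - j50.3) = 0.002103 + j0.00219 A.
Step 6 — Convert to polar: |I| = 0.003036 A, ∠I = 46.2°.

I = 0.003036∠46.2° A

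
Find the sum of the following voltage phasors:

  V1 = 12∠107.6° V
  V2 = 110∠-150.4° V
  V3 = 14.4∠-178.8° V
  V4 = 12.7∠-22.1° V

Step 1 — Convert each phasor to rectangular form:
  V1 = 12·(cos(107.6°) + j·sin(107.6°)) = -3.628 + j11.44 V
  V2 = 110·(cos(-150.4°) + j·sin(-150.4°)) = -95.64 - j54.33 V
  V3 = 14.4·(cos(-178.8°) + j·sin(-178.8°)) = -14.4 - j0.3016 V
  V4 = 12.7·(cos(-22.1°) + j·sin(-22.1°)) = 11.77 - j4.778 V
Step 2 — Sum components: V_total = -101.9 - j47.97 V.
Step 3 — Convert to polar: |V_total| = 112.6 V, ∠V_total = -154.8°.

V_total = 112.6∠-154.8° V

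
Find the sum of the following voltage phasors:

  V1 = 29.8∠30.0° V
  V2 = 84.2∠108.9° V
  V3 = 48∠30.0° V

Step 1 — Convert each phasor to rectangular form:
  V1 = 29.8·(cos(30.0°) + j·sin(30.0°)) = 25.81 + j14.9 V
  V2 = 84.2·(cos(108.9°) + j·sin(108.9°)) = -27.27 + j79.66 V
  V3 = 48·(cos(30.0°) + j·sin(30.0°)) = 41.57 + j24 V
Step 2 — Sum components: V_total = 40.1 + j118.6 V.
Step 3 — Convert to polar: |V_total| = 125.2 V, ∠V_total = 71.3°.

V_total = 125.2∠71.3° V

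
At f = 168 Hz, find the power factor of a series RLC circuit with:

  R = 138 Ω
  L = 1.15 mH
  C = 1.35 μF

Step 1 — Angular frequency: ω = 2π·f = 2π·168 = 1056 rad/s.
Step 2 — Component impedances:
  R: Z = R = 138 Ω
  L: Z = jωL = j·1056·0.00115 = 0 + j1.214 Ω
  C: Z = 1/(jωC) = -j/(ω·C) = 0 - j701.7 Ω
Step 3 — Series combination: Z_total = R + L + C = 138 - j700.5 Ω = 714∠-78.9° Ω.
Step 4 — Power factor: PF = cos(φ) = Re(Z)/|Z| = 138/714 = 0.1933.
Step 5 — Type: Im(Z) = -700.5 ⇒ leading (phase φ = -78.9°).

PF = 0.1933 (leading, φ = -78.9°)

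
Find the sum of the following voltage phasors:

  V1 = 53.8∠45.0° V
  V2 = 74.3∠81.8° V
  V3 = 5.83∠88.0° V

Step 1 — Convert each phasor to rectangular form:
  V1 = 53.8·(cos(45.0°) + j·sin(45.0°)) = 38.04 + j38.04 V
  V2 = 74.3·(cos(81.8°) + j·sin(81.8°)) = 10.6 + j73.54 V
  V3 = 5.83·(cos(88.0°) + j·sin(88.0°)) = 0.2035 + j5.826 V
Step 2 — Sum components: V_total = 48.84 + j117.4 V.
Step 3 — Convert to polar: |V_total| = 127.2 V, ∠V_total = 67.4°.

V_total = 127.2∠67.4° V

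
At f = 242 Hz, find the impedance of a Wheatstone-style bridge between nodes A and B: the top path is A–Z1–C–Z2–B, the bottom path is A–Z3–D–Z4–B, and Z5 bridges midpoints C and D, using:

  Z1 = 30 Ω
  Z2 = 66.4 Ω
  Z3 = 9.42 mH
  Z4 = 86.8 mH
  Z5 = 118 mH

Step 1 — Angular frequency: ω = 2π·f = 2π·242 = 1521 rad/s.
Step 2 — Component impedances:
  Z1: Z = R = 30 Ω
  Z2: Z = R = 66.4 Ω
  Z3: Z = jωL = j·1521·0.00942 = 0 + j14.32 Ω
  Z4: Z = jωL = j·1521·0.0868 = 0 + j132 Ω
  Z5: Z = jωL = j·1521·0.118 = 0 + j179.4 Ω
Step 3 — Bridge requires nodal analysis (the Z5 bridge couples midpoints C and D, so the two paths cannot be reduced to a simple series/parallel combination). Setting node B to ground and injecting 1 A at node A, the 3-node admittance system at A, C, D solves to V_A = Z_AB = 65.77 + j44.71 Ω = 79.53∠34.2° Ω.

Z = 65.77 + j44.71 Ω = 79.53∠34.2° Ω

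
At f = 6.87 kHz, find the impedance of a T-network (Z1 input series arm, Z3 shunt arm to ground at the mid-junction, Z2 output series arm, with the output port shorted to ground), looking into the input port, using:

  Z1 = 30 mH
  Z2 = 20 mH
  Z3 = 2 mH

Step 1 — Angular frequency: ω = 2π·f = 2π·6870 = 4.317e+04 rad/s.
Step 2 — Component impedances:
  Z1: Z = jωL = j·4.317e+04·0.03 = 0 + j1295 Ω
  Z2: Z = jωL = j·4.317e+04·0.02 = 0 + j863.3 Ω
  Z3: Z = jωL = j·4.317e+04·0.002 = 0 + j86.33 Ω
Step 3 — With the output port shorted to ground, the output series arm Z2 runs from the junction to ground; the shunt arm Z3 also runs from the junction to ground. They appear in parallel: Z3 || Z2 = 0 + j78.48 Ω.
Step 4 — Series with input arm Z1: Z_in = Z1 + (Z3 || Z2) = 0 + j1373 Ω = 1373∠90.0° Ω.

Z = 0 + j1373 Ω = 1373∠90.0° Ω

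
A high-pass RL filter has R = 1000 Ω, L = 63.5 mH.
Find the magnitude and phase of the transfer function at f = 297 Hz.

Step 1 — Angular frequency: ω = 2π·297 = 1866 rad/s.
Step 2 — Transfer function: H(jω) = jωL/(R + jωL).
Step 3 — Numerator jωL = j·118.5; denominator R + jωL = 1000 + j118.5.
Step 4 — H = 0.01385 + j0.1169.
Step 5 — Magnitude: |H| = 0.1177 (-18.6 dB); phase: φ = 83.2°.

|H| = 0.1177 (-18.6 dB), φ = 83.2°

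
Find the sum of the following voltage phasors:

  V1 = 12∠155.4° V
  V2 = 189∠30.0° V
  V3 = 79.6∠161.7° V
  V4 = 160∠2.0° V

Step 1 — Convert each phasor to rectangular form:
  V1 = 12·(cos(155.4°) + j·sin(155.4°)) = -10.91 + j4.995 V
  V2 = 189·(cos(30.0°) + j·sin(30.0°)) = 163.7 + j94.5 V
  V3 = 79.6·(cos(161.7°) + j·sin(161.7°)) = -75.57 + j24.99 V
  V4 = 160·(cos(2.0°) + j·sin(2.0°)) = 159.9 + j5.584 V
Step 2 — Sum components: V_total = 237.1 + j130.1 V.
Step 3 — Convert to polar: |V_total| = 270.4 V, ∠V_total = 28.7°.

V_total = 270.4∠28.7° V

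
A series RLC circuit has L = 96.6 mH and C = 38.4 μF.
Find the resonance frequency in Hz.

Step 1 — Resonance condition Im(Z)=0 gives ω₀ = 1/√(LC).
Step 2 — ω₀ = 1/√(0.0966·3.84e-05) = 519.2 rad/s.
Step 3 — f₀ = ω₀/(2π) = 82.64 Hz.

f₀ = 82.64 Hz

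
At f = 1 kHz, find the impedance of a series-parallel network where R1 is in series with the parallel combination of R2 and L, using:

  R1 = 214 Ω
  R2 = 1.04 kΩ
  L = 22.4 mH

Step 1 — Angular frequency: ω = 2π·f = 2π·1000 = 6283 rad/s.
Step 2 — Component impedances:
  R1: Z = R = 214 Ω
  R2: Z = R = 1040 Ω
  L: Z = jωL = j·6283·0.0224 = 0 + j140.7 Ω
Step 3 — Parallel branch: R2 || L = 1/(1/R2 + 1/L) = 18.7 + j138.2 Ω.
Step 4 — Series with R1: Z_total = R1 + (R2 || L) = 232.7 + j138.2 Ω = 270.7∠30.7° Ω.

Z = 232.7 + j138.2 Ω = 270.7∠30.7° Ω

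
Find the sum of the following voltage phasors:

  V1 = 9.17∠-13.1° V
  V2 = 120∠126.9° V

Step 1 — Convert each phasor to rectangular form:
  V1 = 9.17·(cos(-13.1°) + j·sin(-13.1°)) = 8.931 - j2.078 V
  V2 = 120·(cos(126.9°) + j·sin(126.9°)) = -72.05 + j95.96 V
Step 2 — Sum components: V_total = -63.12 + j93.88 V.
Step 3 — Convert to polar: |V_total| = 113.1 V, ∠V_total = 123.9°.

V_total = 113.1∠123.9° V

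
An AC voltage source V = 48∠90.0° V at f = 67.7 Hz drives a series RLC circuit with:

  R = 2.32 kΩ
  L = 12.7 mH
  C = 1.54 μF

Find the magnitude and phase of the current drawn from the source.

Step 1 — Angular frequency: ω = 2π·f = 2π·67.7 = 425.4 rad/s.
Step 2 — Component impedances:
  R: Z = R = 2320 Ω
  L: Z = jωL = j·425.4·0.0127 = 0 + j5.402 Ω
  C: Z = 1/(jωC) = -j/(ω·C) = 0 - j1527 Ω
Step 3 — Series combination: Z_total = R + L + C = 2320 - j1521 Ω = 2774∠-33.3° Ω.
Step 4 — Source phasor: V = 48∠90.0° V = 0 + j48 V.
Step 5 — Ohm's law: I = V / Z_total = (0 + j48) / (2320 - j1521) = -0.009487 + j0.01447 A.
Step 6 — Convert to polar: |I| = 0.0173 A, ∠I = 123.3°.

I = 0.0173∠123.3° A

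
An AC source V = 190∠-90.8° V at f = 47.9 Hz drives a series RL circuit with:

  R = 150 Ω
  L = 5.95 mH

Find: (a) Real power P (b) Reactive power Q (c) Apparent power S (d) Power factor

Step 1 — Angular frequency: ω = 2π·f = 2π·47.9 = 301 rad/s.
Step 2 — Component impedances:
  R: Z = R = 150 Ω
  L: Z = jωL = j·301·0.00595 = 0 + j1.791 Ω
Step 3 — Series combination: Z_total = R + L = 150 + j1.791 Ω = 150∠0.7° Ω.
Step 4 — Source phasor: V = 190∠-90.8° V = -2.653 - j190 V.
Step 5 — Current: I = V / Z = -0.0328 - j1.266 A = 1.267∠-91.5° A.
Step 6 — Complex power: S = V·I* = 240.6 + j2.873 VA.
Step 7 — Real power: P = Re(S) = 240.6 W.
Step 8 — Reactive power: Q = Im(S) = 2.873 VAR.
Step 9 — Apparent power: |S| = 240.6 VA.
Step 10 — Power factor: PF = P/|S| = 0.9999 (lagging).

(a) P = 240.6 W  (b) Q = 2.873 VAR  (c) S = 240.6 VA  (d) PF = 0.9999 (lagging)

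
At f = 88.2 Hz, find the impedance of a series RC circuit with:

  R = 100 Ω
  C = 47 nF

Step 1 — Angular frequency: ω = 2π·f = 2π·88.2 = 554.2 rad/s.
Step 2 — Component impedances:
  R: Z = R = 100 Ω
  C: Z = 1/(jωC) = -j/(ω·C) = 0 - j3.839e+04 Ω
Step 3 — Series combination: Z_total = R + C = 100 - j3.839e+04 Ω = 3.839e+04∠-89.9° Ω.

Z = 100 - j3.839e+04 Ω = 3.839e+04∠-89.9° Ω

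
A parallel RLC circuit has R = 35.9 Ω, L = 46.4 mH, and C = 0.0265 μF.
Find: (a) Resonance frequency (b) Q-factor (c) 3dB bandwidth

Step 1 — Resonance: ω₀ = 1/√(LC) = 1/√(0.0464·2.65e-08) = 2.852e+04 rad/s.
Step 2 — f₀ = ω₀/(2π) = 4539 Hz.
Step 3 — Parallel Q: Q = R/(ω₀L) = 35.9/(2.852e+04·0.0464) = 0.02713.
Step 4 — Bandwidth: Δω = ω₀/Q = 1.051e+06 rad/s; BW = Δω/(2π) = 1.673e+05 Hz.

(a) f₀ = 4539 Hz  (b) Q = 0.02713  (c) BW = 1.673e+05 Hz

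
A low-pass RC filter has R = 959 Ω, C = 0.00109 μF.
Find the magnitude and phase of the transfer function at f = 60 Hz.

Step 1 — Angular frequency: ω = 2π·60 = 377 rad/s.
Step 2 — Transfer function: H(jω) = 1/(1 + jωRC).
Step 3 — Denominator: 1 + jωRC = 1 + j·377·959·1.09e-09 = 1 + j0.0003941.
Step 4 — H = 1 - j0.0003941.
Step 5 — Magnitude: |H| = 1 (-0.0 dB); phase: φ = -0.0°.

|H| = 1 (-0.0 dB), φ = -0.0°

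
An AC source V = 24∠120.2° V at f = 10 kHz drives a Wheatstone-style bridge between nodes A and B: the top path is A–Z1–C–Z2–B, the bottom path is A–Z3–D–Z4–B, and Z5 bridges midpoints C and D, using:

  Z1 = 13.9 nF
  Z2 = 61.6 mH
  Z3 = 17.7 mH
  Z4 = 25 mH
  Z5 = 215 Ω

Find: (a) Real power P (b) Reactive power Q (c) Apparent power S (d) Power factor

Step 1 — Angular frequency: ω = 2π·f = 2π·1e+04 = 6.283e+04 rad/s.
Step 2 — Component impedances:
  Z1: Z = 1/(jωC) = -j/(ω·C) = 0 - j1145 Ω
  Z2: Z = jωL = j·6.283e+04·0.0616 = 0 + j3870 Ω
  Z3: Z = jωL = j·6.283e+04·0.0177 = 0 + j1112 Ω
  Z4: Z = jωL = j·6.283e+04·0.025 = 0 + j1571 Ω
  Z5: Z = R = 215 Ω
Step 3 — Bridge requires nodal analysis (the Z5 bridge couples midpoints C and D, so the two paths cannot be reduced to a simple series/parallel combination). Setting node B to ground and injecting 1 A at node A, the 3-node admittance system at A, C, D solves to V_A = Z_AB = 5786 + j2242 Ω = 6205∠21.2° Ω.
Step 4 — Source phasor: V = 24∠120.2° V = -12.07 + j20.74 V.
Step 5 — Current: I = V / Z = -0.0006062 + j0.00382 A = 0.003868∠99.0° A.
Step 6 — Complex power: S = V·I* = 0.08656 + j0.03354 VA.
Step 7 — Real power: P = Re(S) = 0.08656 W.
Step 8 — Reactive power: Q = Im(S) = 0.03354 VAR.
Step 9 — Apparent power: |S| = 0.09283 VA.
Step 10 — Power factor: PF = P/|S| = 0.9324 (lagging).

(a) P = 0.08656 W  (b) Q = 0.03354 VAR  (c) S = 0.09283 VA  (d) PF = 0.9324 (lagging)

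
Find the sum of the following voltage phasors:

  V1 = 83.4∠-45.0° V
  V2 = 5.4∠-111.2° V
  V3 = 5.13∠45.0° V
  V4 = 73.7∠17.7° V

Step 1 — Convert each phasor to rectangular form:
  V1 = 83.4·(cos(-45.0°) + j·sin(-45.0°)) = 58.97 - j58.97 V
  V2 = 5.4·(cos(-111.2°) + j·sin(-111.2°)) = -1.953 - j5.035 V
  V3 = 5.13·(cos(45.0°) + j·sin(45.0°)) = 3.627 + j3.627 V
  V4 = 73.7·(cos(17.7°) + j·sin(17.7°)) = 70.21 + j22.41 V
Step 2 — Sum components: V_total = 130.9 - j37.97 V.
Step 3 — Convert to polar: |V_total| = 136.3 V, ∠V_total = -16.2°.

V_total = 136.3∠-16.2° V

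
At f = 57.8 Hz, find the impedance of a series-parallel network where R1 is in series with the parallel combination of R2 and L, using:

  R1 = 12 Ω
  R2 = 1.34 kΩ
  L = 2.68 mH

Step 1 — Angular frequency: ω = 2π·f = 2π·57.8 = 363.2 rad/s.
Step 2 — Component impedances:
  R1: Z = R = 12 Ω
  R2: Z = R = 1340 Ω
  L: Z = jωL = j·363.2·0.00268 = 0 + j0.9733 Ω
Step 3 — Parallel branch: R2 || L = 1/(1/R2 + 1/L) = 0.0007069 + j0.9733 Ω.
Step 4 — Series with R1: Z_total = R1 + (R2 || L) = 12 + j0.9733 Ω = 12.04∠4.6° Ω.

Z = 12 + j0.9733 Ω = 12.04∠4.6° Ω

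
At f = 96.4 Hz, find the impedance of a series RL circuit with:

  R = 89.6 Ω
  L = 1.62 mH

Step 1 — Angular frequency: ω = 2π·f = 2π·96.4 = 605.7 rad/s.
Step 2 — Component impedances:
  R: Z = R = 89.6 Ω
  L: Z = jωL = j·605.7·0.00162 = 0 + j0.9812 Ω
Step 3 — Series combination: Z_total = R + L = 89.6 + j0.9812 Ω = 89.61∠0.6° Ω.

Z = 89.6 + j0.9812 Ω = 89.61∠0.6° Ω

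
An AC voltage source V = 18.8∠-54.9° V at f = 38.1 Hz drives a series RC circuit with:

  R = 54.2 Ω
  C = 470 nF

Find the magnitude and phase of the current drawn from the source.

Step 1 — Angular frequency: ω = 2π·f = 2π·38.1 = 239.4 rad/s.
Step 2 — Component impedances:
  R: Z = R = 54.2 Ω
  C: Z = 1/(jωC) = -j/(ω·C) = 0 - j8888 Ω
Step 3 — Series combination: Z_total = R + C = 54.2 - j8888 Ω = 8888∠-89.7° Ω.
Step 4 — Source phasor: V = 18.8∠-54.9° V = 10.81 - j15.38 V.
Step 5 — Ohm's law: I = V / Z_total = (10.81 - j15.38) / (54.2 - j8888) = 0.001738 + j0.001206 A.
Step 6 — Convert to polar: |I| = 0.002115 A, ∠I = 34.8°.

I = 0.002115∠34.8° A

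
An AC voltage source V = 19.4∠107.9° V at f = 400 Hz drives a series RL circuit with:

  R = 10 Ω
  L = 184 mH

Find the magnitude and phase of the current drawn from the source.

Step 1 — Angular frequency: ω = 2π·f = 2π·400 = 2513 rad/s.
Step 2 — Component impedances:
  R: Z = R = 10 Ω
  L: Z = jωL = j·2513·0.184 = 0 + j462.4 Ω
Step 3 — Series combination: Z_total = R + L = 10 + j462.4 Ω = 462.6∠88.8° Ω.
Step 4 — Source phasor: V = 19.4∠107.9° V = -5.963 + j18.46 V.
Step 5 — Ohm's law: I = V / Z_total = (-5.963 + j18.46) / (10 + j462.4) = 0.03962 + j0.01375 A.
Step 6 — Convert to polar: |I| = 0.04194 A, ∠I = 19.1°.

I = 0.04194∠19.1° A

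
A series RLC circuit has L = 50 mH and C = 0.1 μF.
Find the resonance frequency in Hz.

Step 1 — Resonance condition Im(Z)=0 gives ω₀ = 1/√(LC).
Step 2 — ω₀ = 1/√(0.05·1e-07) = 1.414e+04 rad/s.
Step 3 — f₀ = ω₀/(2π) = 2251 Hz.

f₀ = 2251 Hz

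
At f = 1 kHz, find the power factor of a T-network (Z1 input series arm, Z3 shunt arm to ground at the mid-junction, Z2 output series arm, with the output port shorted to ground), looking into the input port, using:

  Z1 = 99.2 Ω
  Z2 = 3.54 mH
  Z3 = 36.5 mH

Step 1 — Angular frequency: ω = 2π·f = 2π·1000 = 6283 rad/s.
Step 2 — Component impedances:
  Z1: Z = R = 99.2 Ω
  Z2: Z = jωL = j·6283·0.00354 = 0 + j22.24 Ω
  Z3: Z = jωL = j·6283·0.0365 = 0 + j229.3 Ω
Step 3 — With the output port shorted to ground, the output series arm Z2 runs from the junction to ground; the shunt arm Z3 also runs from the junction to ground. They appear in parallel: Z3 || Z2 = 0 + j20.28 Ω.
Step 4 — Series with input arm Z1: Z_in = Z1 + (Z3 || Z2) = 99.2 + j20.28 Ω = 101.3∠11.6° Ω.
Step 5 — Power factor: PF = cos(φ) = Re(Z)/|Z| = 99.2/101.251 = 0.9797.
Step 6 — Type: Im(Z) = 20.28 ⇒ lagging (phase φ = 11.6°).

PF = 0.9797 (lagging, φ = 11.6°)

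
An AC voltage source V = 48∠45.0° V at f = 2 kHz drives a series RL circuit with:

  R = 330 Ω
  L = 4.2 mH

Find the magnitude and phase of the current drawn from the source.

Step 1 — Angular frequency: ω = 2π·f = 2π·2000 = 1.257e+04 rad/s.
Step 2 — Component impedances:
  R: Z = R = 330 Ω
  L: Z = jωL = j·1.257e+04·0.0042 = 0 + j52.78 Ω
Step 3 — Series combination: Z_total = R + L = 330 + j52.78 Ω = 334.2∠9.1° Ω.
Step 4 — Source phasor: V = 48∠45.0° V = 33.94 + j33.94 V.
Step 5 — Ohm's law: I = V / Z_total = (33.94 + j33.94) / (330 + j52.78) = 0.1163 + j0.08425 A.
Step 6 — Convert to polar: |I| = 0.1436 A, ∠I = 35.9°.

I = 0.1436∠35.9° A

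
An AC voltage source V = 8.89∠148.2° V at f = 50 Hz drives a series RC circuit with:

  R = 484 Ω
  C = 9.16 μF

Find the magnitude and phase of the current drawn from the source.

Step 1 — Angular frequency: ω = 2π·f = 2π·50 = 314.2 rad/s.
Step 2 — Component impedances:
  R: Z = R = 484 Ω
  C: Z = 1/(jωC) = -j/(ω·C) = 0 - j347.5 Ω
Step 3 — Series combination: Z_total = R + C = 484 - j347.5 Ω = 595.8∠-35.7° Ω.
Step 4 — Source phasor: V = 8.89∠148.2° V = -7.556 + j4.685 V.
Step 5 — Ohm's law: I = V / Z_total = (-7.556 + j4.685) / (484 - j347.5) = -0.01489 - j0.001009 A.
Step 6 — Convert to polar: |I| = 0.01492 A, ∠I = -176.1°.

I = 0.01492∠-176.1° A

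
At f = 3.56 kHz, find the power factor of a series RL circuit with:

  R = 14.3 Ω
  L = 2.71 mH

Step 1 — Angular frequency: ω = 2π·f = 2π·3560 = 2.237e+04 rad/s.
Step 2 — Component impedances:
  R: Z = R = 14.3 Ω
  L: Z = jωL = j·2.237e+04·0.00271 = 0 + j60.62 Ω
Step 3 — Series combination: Z_total = R + L = 14.3 + j60.62 Ω = 62.28∠76.7° Ω.
Step 4 — Power factor: PF = cos(φ) = Re(Z)/|Z| = 14.3/62.28 = 0.2296.
Step 5 — Type: Im(Z) = 60.62 ⇒ lagging (phase φ = 76.7°).

PF = 0.2296 (lagging, φ = 76.7°)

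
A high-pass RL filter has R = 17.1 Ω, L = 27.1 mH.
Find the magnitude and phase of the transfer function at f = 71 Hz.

Step 1 — Angular frequency: ω = 2π·71 = 446.1 rad/s.
Step 2 — Transfer function: H(jω) = jωL/(R + jωL).
Step 3 — Numerator jωL = j·12.09; denominator R + jωL = 17.1 + j12.09.
Step 4 — H = 0.3333 + j0.4714.
Step 5 — Magnitude: |H| = 0.5773 (-4.8 dB); phase: φ = 54.7°.

|H| = 0.5773 (-4.8 dB), φ = 54.7°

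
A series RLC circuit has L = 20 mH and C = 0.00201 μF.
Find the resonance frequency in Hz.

Step 1 — Resonance condition Im(Z)=0 gives ω₀ = 1/√(LC).
Step 2 — ω₀ = 1/√(0.02·2.01e-09) = 1.577e+05 rad/s.
Step 3 — f₀ = ω₀/(2π) = 2.51e+04 Hz.

f₀ = 2.51e+04 Hz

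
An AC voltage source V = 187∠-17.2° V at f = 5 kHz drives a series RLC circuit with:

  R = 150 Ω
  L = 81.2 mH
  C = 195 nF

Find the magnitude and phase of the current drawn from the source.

Step 1 — Angular frequency: ω = 2π·f = 2π·5000 = 3.142e+04 rad/s.
Step 2 — Component impedances:
  R: Z = R = 150 Ω
  L: Z = jωL = j·3.142e+04·0.0812 = 0 + j2551 Ω
  C: Z = 1/(jωC) = -j/(ω·C) = 0 - j163.2 Ω
Step 3 — Series combination: Z_total = R + L + C = 150 + j2388 Ω = 2392∠86.4° Ω.
Step 4 — Source phasor: V = 187∠-17.2° V = 178.6 - j55.3 V.
Step 5 — Ohm's law: I = V / Z_total = (178.6 - j55.3) / (150 + j2388) = -0.01839 - j0.07597 A.
Step 6 — Convert to polar: |I| = 0.07816 A, ∠I = -103.6°.

I = 0.07816∠-103.6° A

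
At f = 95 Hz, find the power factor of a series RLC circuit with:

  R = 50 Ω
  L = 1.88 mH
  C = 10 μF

Step 1 — Angular frequency: ω = 2π·f = 2π·95 = 596.9 rad/s.
Step 2 — Component impedances:
  R: Z = R = 50 Ω
  L: Z = jωL = j·596.9·0.00188 = 0 + j1.122 Ω
  C: Z = 1/(jωC) = -j/(ω·C) = 0 - j167.5 Ω
Step 3 — Series combination: Z_total = R + L + C = 50 - j166.4 Ω = 173.8∠-73.3° Ω.
Step 4 — Power factor: PF = cos(φ) = Re(Z)/|Z| = 50/173.76 = 0.2878.
Step 5 — Type: Im(Z) = -166.4 ⇒ leading (phase φ = -73.3°).

PF = 0.2878 (leading, φ = -73.3°)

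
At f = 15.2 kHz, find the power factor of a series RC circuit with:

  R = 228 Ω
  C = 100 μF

Step 1 — Angular frequency: ω = 2π·f = 2π·1.52e+04 = 9.55e+04 rad/s.
Step 2 — Component impedances:
  R: Z = R = 228 Ω
  C: Z = 1/(jωC) = -j/(ω·C) = 0 - j0.1047 Ω
Step 3 — Series combination: Z_total = R + C = 228 - j0.1047 Ω = 228∠-0.0° Ω.
Step 4 — Power factor: PF = cos(φ) = Re(Z)/|Z| = 228/228 = 1.
Step 5 — Type: Im(Z) = -0.1047 ⇒ leading (phase φ = -0.0°).

PF = 1 (leading, φ = -0.0°)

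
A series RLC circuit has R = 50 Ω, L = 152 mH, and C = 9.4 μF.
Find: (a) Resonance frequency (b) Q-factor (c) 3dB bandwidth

Step 1 — Resonance condition Im(Z)=0 gives ω₀ = 1/√(LC).
Step 2 — ω₀ = 1/√(0.152·9.4e-06) = 836.6 rad/s.
Step 3 — f₀ = ω₀/(2π) = 133.1 Hz.
Step 4 — Series Q: Q = ω₀L/R = 836.6·0.152/50 = 2.543.
Step 5 — 3dB bandwidth: Δω = ω₀/Q = 328.9 rad/s; BW = Δω/(2π) = 52.35 Hz.

(a) f₀ = 133.1 Hz  (b) Q = 2.543  (c) BW = 52.35 Hz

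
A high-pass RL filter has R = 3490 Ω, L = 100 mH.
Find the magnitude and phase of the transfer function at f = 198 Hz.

Step 1 — Angular frequency: ω = 2π·198 = 1244 rad/s.
Step 2 — Transfer function: H(jω) = jωL/(R + jωL).
Step 3 — Numerator jωL = j·124.4; denominator R + jωL = 3490 + j124.4.
Step 4 — H = 0.001269 + j0.0356.
Step 5 — Magnitude: |H| = 0.03562 (-29.0 dB); phase: φ = 88.0°.

|H| = 0.03562 (-29.0 dB), φ = 88.0°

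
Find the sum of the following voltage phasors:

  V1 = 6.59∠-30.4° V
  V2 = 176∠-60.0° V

Step 1 — Convert each phasor to rectangular form:
  V1 = 6.59·(cos(-30.4°) + j·sin(-30.4°)) = 5.684 - j3.335 V
  V2 = 176·(cos(-60.0°) + j·sin(-60.0°)) = 88 - j152.4 V
Step 2 — Sum components: V_total = 93.68 - j155.8 V.
Step 3 — Convert to polar: |V_total| = 181.8 V, ∠V_total = -59.0°.

V_total = 181.8∠-59.0° V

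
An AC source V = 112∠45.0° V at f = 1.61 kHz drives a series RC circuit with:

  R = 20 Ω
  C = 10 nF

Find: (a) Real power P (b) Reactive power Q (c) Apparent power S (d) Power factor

Step 1 — Angular frequency: ω = 2π·f = 2π·1610 = 1.012e+04 rad/s.
Step 2 — Component impedances:
  R: Z = R = 20 Ω
  C: Z = 1/(jωC) = -j/(ω·C) = 0 - j9885 Ω
Step 3 — Series combination: Z_total = R + C = 20 - j9885 Ω = 9885∠-89.9° Ω.
Step 4 — Source phasor: V = 112∠45.0° V = 79.2 + j79.2 V.
Step 5 — Current: I = V / Z = -0.007995 + j0.008028 A = 0.01133∠134.9° A.
Step 6 — Complex power: S = V·I* = 0.002567 - j1.269 VA.
Step 7 — Real power: P = Re(S) = 0.002567 W.
Step 8 — Reactive power: Q = Im(S) = -1.269 VAR.
Step 9 — Apparent power: |S| = 1.269 VA.
Step 10 — Power factor: PF = P/|S| = 0.002023 (leading).

(a) P = 0.002567 W  (b) Q = -1.269 VAR  (c) S = 1.269 VA  (d) PF = 0.002023 (leading)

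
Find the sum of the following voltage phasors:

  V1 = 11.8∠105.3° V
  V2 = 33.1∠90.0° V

Step 1 — Convert each phasor to rectangular form:
  V1 = 11.8·(cos(105.3°) + j·sin(105.3°)) = -3.114 + j11.38 V
  V2 = 33.1·(cos(90.0°) + j·sin(90.0°)) = 0 + j33.1 V
Step 2 — Sum components: V_total = -3.114 + j44.48 V.
Step 3 — Convert to polar: |V_total| = 44.59 V, ∠V_total = 94.0°.

V_total = 44.59∠94.0° V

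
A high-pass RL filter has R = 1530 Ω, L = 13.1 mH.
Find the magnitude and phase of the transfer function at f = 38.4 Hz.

Step 1 — Angular frequency: ω = 2π·38.4 = 241.3 rad/s.
Step 2 — Transfer function: H(jω) = jωL/(R + jωL).
Step 3 — Numerator jωL = j·3.161; denominator R + jωL = 1530 + j3.161.
Step 4 — H = 4.268e-06 + j0.002066.
Step 5 — Magnitude: |H| = 0.002066 (-53.7 dB); phase: φ = 89.9°.

|H| = 0.002066 (-53.7 dB), φ = 89.9°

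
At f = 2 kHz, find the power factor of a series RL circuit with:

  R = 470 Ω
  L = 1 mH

Step 1 — Angular frequency: ω = 2π·f = 2π·2000 = 1.257e+04 rad/s.
Step 2 — Component impedances:
  R: Z = R = 470 Ω
  L: Z = jωL = j·1.257e+04·0.001 = 0 + j12.57 Ω
Step 3 — Series combination: Z_total = R + L = 470 + j12.57 Ω = 470.2∠1.5° Ω.
Step 4 — Power factor: PF = cos(φ) = Re(Z)/|Z| = 470/470.2 = 0.9996.
Step 5 — Type: Im(Z) = 12.57 ⇒ lagging (phase φ = 1.5°).

PF = 0.9996 (lagging, φ = 1.5°)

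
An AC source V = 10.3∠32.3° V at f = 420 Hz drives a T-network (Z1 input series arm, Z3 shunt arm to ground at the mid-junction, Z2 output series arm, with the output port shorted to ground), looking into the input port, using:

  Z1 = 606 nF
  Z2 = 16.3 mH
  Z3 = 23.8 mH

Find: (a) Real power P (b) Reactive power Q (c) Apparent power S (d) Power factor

Step 1 — Angular frequency: ω = 2π·f = 2π·420 = 2639 rad/s.
Step 2 — Component impedances:
  Z1: Z = 1/(jωC) = -j/(ω·C) = 0 - j625.3 Ω
  Z2: Z = jωL = j·2639·0.0163 = 0 + j43.01 Ω
  Z3: Z = jωL = j·2639·0.0238 = 0 + j62.81 Ω
Step 3 — With the output port shorted to ground, the output series arm Z2 runs from the junction to ground; the shunt arm Z3 also runs from the junction to ground. They appear in parallel: Z3 || Z2 = 0 + j25.53 Ω.
Step 4 — Series with input arm Z1: Z_in = Z1 + (Z3 || Z2) = 0 - j599.8 Ω = 599.8∠-90.0° Ω.
Step 5 — Source phasor: V = 10.3∠32.3° V = 8.706 + j5.504 V.
Step 6 — Current: I = V / Z = -0.009176 + j0.01452 A = 0.01717∠122.3° A.
Step 7 — Complex power: S = V·I* = 0 - j0.1769 VA.
Step 8 — Real power: P = Re(S) = 0 W.
Step 9 — Reactive power: Q = Im(S) = -0.1769 VAR.
Step 10 — Apparent power: |S| = 0.1769 VA.
Step 11 — Power factor: PF = P/|S| = 0 (leading).

(a) P = 0 W  (b) Q = -0.1769 VAR  (c) S = 0.1769 VA  (d) PF = 0 (leading)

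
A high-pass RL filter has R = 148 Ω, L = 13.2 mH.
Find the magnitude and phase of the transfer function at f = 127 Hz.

Step 1 — Angular frequency: ω = 2π·127 = 798 rad/s.
Step 2 — Transfer function: H(jω) = jωL/(R + jωL).
Step 3 — Numerator jωL = j·10.53; denominator R + jωL = 148 + j10.53.
Step 4 — H = 0.00504 + j0.07081.
Step 5 — Magnitude: |H| = 0.07099 (-23.0 dB); phase: φ = 85.9°.

|H| = 0.07099 (-23.0 dB), φ = 85.9°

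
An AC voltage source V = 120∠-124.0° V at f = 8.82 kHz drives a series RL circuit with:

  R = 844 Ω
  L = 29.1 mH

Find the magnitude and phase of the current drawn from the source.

Step 1 — Angular frequency: ω = 2π·f = 2π·8820 = 5.542e+04 rad/s.
Step 2 — Component impedances:
  R: Z = R = 844 Ω
  L: Z = jωL = j·5.542e+04·0.0291 = 0 + j1613 Ω
Step 3 — Series combination: Z_total = R + L = 844 + j1613 Ω = 1820∠62.4° Ω.
Step 4 — Source phasor: V = 120∠-124.0° V = -67.1 - j99.48 V.
Step 5 — Ohm's law: I = V / Z_total = (-67.1 - j99.48) / (844 + j1613) = -0.06552 + j0.007319 A.
Step 6 — Convert to polar: |I| = 0.06593 A, ∠I = 173.6°.

I = 0.06593∠173.6° A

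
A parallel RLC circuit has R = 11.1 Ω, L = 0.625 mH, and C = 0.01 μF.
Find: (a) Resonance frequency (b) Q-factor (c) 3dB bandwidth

Step 1 — Resonance: ω₀ = 1/√(LC) = 1/√(0.000625·1e-08) = 4e+05 rad/s.
Step 2 — f₀ = ω₀/(2π) = 6.366e+04 Hz.
Step 3 — Parallel Q: Q = R/(ω₀L) = 11.1/(4e+05·0.000625) = 0.0444.
Step 4 — Bandwidth: Δω = ω₀/Q = 9.009e+06 rad/s; BW = Δω/(2π) = 1.434e+06 Hz.

(a) f₀ = 6.366e+04 Hz  (b) Q = 0.0444  (c) BW = 1.434e+06 Hz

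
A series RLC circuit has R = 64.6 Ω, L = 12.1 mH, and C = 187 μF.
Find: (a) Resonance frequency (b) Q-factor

Step 1 — Resonance condition Im(Z)=0 gives ω₀ = 1/√(LC).
Step 2 — ω₀ = 1/√(0.0121·0.000187) = 664.8 rad/s.
Step 3 — f₀ = ω₀/(2π) = 105.8 Hz.
Step 4 — Series Q: Q = ω₀L/R = 664.8·0.0121/64.6 = 0.1245.

(a) f₀ = 105.8 Hz  (b) Q = 0.1245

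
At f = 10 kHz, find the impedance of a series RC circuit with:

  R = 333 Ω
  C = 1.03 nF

Step 1 — Angular frequency: ω = 2π·f = 2π·1e+04 = 6.283e+04 rad/s.
Step 2 — Component impedances:
  R: Z = R = 333 Ω
  C: Z = 1/(jωC) = -j/(ω·C) = 0 - j1.545e+04 Ω
Step 3 — Series combination: Z_total = R + C = 333 - j1.545e+04 Ω = 1.546e+04∠-88.8° Ω.

Z = 333 - j1.545e+04 Ω = 1.546e+04∠-88.8° Ω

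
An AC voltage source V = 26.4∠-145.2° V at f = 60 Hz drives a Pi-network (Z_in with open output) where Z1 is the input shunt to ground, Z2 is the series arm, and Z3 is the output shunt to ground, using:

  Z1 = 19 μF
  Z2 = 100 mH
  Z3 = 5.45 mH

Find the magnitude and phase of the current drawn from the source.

Step 1 — Angular frequency: ω = 2π·f = 2π·60 = 377 rad/s.
Step 2 — Component impedances:
  Z1: Z = 1/(jωC) = -j/(ω·C) = 0 - j139.6 Ω
  Z2: Z = jωL = j·377·0.1 = 0 + j37.7 Ω
  Z3: Z = jωL = j·377·0.00545 = 0 + j2.055 Ω
Step 3 — With open output, the series arm Z2 and the output shunt Z3 appear in series to ground: Z2 + Z3 = 0 + j39.75 Ω.
Step 4 — Parallel with input shunt Z1: Z_in = Z1 || (Z2 + Z3) = 0 + j55.58 Ω = 55.58∠90.0° Ω.
Step 5 — Source phasor: V = 26.4∠-145.2° V = -21.68 - j15.07 V.
Step 6 — Ohm's law: I = V / Z_total = (-21.68 - j15.07) / (0 + j55.58) = -0.2711 + j0.39 A.
Step 7 — Convert to polar: |I| = 0.475 A, ∠I = 124.8°.

I = 0.475∠124.8° A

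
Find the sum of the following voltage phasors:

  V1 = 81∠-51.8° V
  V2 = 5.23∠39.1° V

Step 1 — Convert each phasor to rectangular form:
  V1 = 81·(cos(-51.8°) + j·sin(-51.8°)) = 50.09 - j63.65 V
  V2 = 5.23·(cos(39.1°) + j·sin(39.1°)) = 4.059 + j3.298 V
Step 2 — Sum components: V_total = 54.15 - j60.36 V.
Step 3 — Convert to polar: |V_total| = 81.09 V, ∠V_total = -48.1°.

V_total = 81.09∠-48.1° V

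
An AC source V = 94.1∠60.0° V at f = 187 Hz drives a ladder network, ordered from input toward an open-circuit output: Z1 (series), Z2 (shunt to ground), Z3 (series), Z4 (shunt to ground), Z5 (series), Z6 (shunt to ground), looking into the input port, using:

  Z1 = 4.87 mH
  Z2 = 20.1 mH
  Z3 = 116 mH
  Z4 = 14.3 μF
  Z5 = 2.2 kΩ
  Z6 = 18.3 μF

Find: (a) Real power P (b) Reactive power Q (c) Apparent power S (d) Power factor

Step 1 — Angular frequency: ω = 2π·f = 2π·187 = 1175 rad/s.
Step 2 — Component impedances:
  Z1: Z = jωL = j·1175·0.00487 = 0 + j5.722 Ω
  Z2: Z = jωL = j·1175·0.0201 = 0 + j23.62 Ω
  Z3: Z = jωL = j·1175·0.116 = 0 + j136.3 Ω
  Z4: Z = 1/(jωC) = -j/(ω·C) = 0 - j59.52 Ω
  Z5: Z = R = 2200 Ω
  Z6: Z = 1/(jωC) = -j/(ω·C) = 0 - j46.51 Ω
Step 3 — Ladder network (open output): work backward from the far end, alternating series and parallel combinations. Z_in = 0.08873 + j23.79 Ω = 23.79∠89.8° Ω.
Step 4 — Source phasor: V = 94.1∠60.0° V = 47.05 + j81.49 V.
Step 5 — Current: I = V / Z = 3.433 - j1.965 A = 3.956∠-29.8° A.
Step 6 — Complex power: S = V·I* = 1.388 + j372.2 VA.
Step 7 — Real power: P = Re(S) = 1.388 W.
Step 8 — Reactive power: Q = Im(S) = 372.2 VAR.
Step 9 — Apparent power: |S| = 372.2 VA.
Step 10 — Power factor: PF = P/|S| = 0.00373 (lagging).

(a) P = 1.388 W  (b) Q = 372.2 VAR  (c) S = 372.2 VA  (d) PF = 0.00373 (lagging)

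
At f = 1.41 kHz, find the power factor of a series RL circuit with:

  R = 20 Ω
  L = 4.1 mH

Step 1 — Angular frequency: ω = 2π·f = 2π·1410 = 8859 rad/s.
Step 2 — Component impedances:
  R: Z = R = 20 Ω
  L: Z = jωL = j·8859·0.0041 = 0 + j36.32 Ω
Step 3 — Series combination: Z_total = R + L = 20 + j36.32 Ω = 41.47∠61.2° Ω.
Step 4 — Power factor: PF = cos(φ) = Re(Z)/|Z| = 20/41.47 = 0.4823.
Step 5 — Type: Im(Z) = 36.32 ⇒ lagging (phase φ = 61.2°).

PF = 0.4823 (lagging, φ = 61.2°)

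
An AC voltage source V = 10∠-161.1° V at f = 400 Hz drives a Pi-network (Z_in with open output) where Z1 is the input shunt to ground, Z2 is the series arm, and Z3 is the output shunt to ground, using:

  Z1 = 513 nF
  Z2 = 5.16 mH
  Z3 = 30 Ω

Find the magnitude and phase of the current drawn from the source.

Step 1 — Angular frequency: ω = 2π·f = 2π·400 = 2513 rad/s.
Step 2 — Component impedances:
  Z1: Z = 1/(jωC) = -j/(ω·C) = 0 - j775.6 Ω
  Z2: Z = jωL = j·2513·0.00516 = 0 + j12.97 Ω
  Z3: Z = R = 30 Ω
Step 3 — With open output, the series arm Z2 and the output shunt Z3 appear in series to ground: Z2 + Z3 = 30 + j12.97 Ω.
Step 4 — Parallel with input shunt Z1: Z_in = Z1 || (Z2 + Z3) = 30.98 + j11.97 Ω = 33.21∠21.1° Ω.
Step 5 — Source phasor: V = 10∠-161.1° V = -9.461 - j3.239 V.
Step 6 — Ohm's law: I = V / Z_total = (-9.461 - j3.239) / (30.98 + j11.97) = -0.3009 + j0.01169 A.
Step 7 — Convert to polar: |I| = 0.3011 A, ∠I = 177.8°.

I = 0.3011∠177.8° A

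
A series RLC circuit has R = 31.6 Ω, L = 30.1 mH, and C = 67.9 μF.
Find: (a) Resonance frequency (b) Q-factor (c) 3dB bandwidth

Step 1 — Resonance: ω₀ = 1/√(LC) = 1/√(0.0301·6.79e-05) = 699.5 rad/s.
Step 2 — f₀ = ω₀/(2π) = 111.3 Hz.
Step 3 — Series Q: Q = ω₀L/R = 699.5·0.0301/31.6 = 0.6663.
Step 4 — Bandwidth: Δω = ω₀/Q = 1050 rad/s; BW = Δω/(2π) = 167.1 Hz.

(a) f₀ = 111.3 Hz  (b) Q = 0.6663  (c) BW = 167.1 Hz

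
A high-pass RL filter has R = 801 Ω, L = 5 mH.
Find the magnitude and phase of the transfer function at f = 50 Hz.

Step 1 — Angular frequency: ω = 2π·50 = 314.2 rad/s.
Step 2 — Transfer function: H(jω) = jωL/(R + jωL).
Step 3 — Numerator jωL = j·1.571; denominator R + jωL = 801 + j1.571.
Step 4 — H = 3.846e-06 + j0.001961.
Step 5 — Magnitude: |H| = 0.001961 (-54.2 dB); phase: φ = 89.9°.

|H| = 0.001961 (-54.2 dB), φ = 89.9°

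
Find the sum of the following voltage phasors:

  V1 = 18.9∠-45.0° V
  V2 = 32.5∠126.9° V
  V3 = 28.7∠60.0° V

Step 1 — Convert each phasor to rectangular form:
  V1 = 18.9·(cos(-45.0°) + j·sin(-45.0°)) = 13.36 - j13.36 V
  V2 = 32.5·(cos(126.9°) + j·sin(126.9°)) = -19.51 + j25.99 V
  V3 = 28.7·(cos(60.0°) + j·sin(60.0°)) = 14.35 + j24.85 V
Step 2 — Sum components: V_total = 8.201 + j37.48 V.
Step 3 — Convert to polar: |V_total| = 38.37 V, ∠V_total = 77.7°.

V_total = 38.37∠77.7° V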